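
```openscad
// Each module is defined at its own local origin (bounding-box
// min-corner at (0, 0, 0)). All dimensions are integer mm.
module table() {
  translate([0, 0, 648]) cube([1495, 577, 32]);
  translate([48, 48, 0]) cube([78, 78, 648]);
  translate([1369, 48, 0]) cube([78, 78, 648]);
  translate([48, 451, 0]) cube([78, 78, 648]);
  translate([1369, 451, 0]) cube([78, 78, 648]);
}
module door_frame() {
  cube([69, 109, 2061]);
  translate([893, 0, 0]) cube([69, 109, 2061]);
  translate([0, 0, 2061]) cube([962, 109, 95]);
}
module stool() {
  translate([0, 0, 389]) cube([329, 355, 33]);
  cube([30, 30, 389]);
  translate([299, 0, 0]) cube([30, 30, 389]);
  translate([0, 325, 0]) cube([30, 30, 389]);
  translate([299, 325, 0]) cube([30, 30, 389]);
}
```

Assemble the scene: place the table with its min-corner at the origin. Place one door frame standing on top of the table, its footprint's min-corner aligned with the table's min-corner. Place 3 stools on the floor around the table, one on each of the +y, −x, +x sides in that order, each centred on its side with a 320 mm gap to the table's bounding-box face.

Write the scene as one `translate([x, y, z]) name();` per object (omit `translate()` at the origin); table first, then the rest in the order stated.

table();
translate([0, 0, 680]) door_frame();
translate([583, 897, 0]) stool();
translate([-649, 111, 0]) stool();
translate([1815, 111, 0]) stool();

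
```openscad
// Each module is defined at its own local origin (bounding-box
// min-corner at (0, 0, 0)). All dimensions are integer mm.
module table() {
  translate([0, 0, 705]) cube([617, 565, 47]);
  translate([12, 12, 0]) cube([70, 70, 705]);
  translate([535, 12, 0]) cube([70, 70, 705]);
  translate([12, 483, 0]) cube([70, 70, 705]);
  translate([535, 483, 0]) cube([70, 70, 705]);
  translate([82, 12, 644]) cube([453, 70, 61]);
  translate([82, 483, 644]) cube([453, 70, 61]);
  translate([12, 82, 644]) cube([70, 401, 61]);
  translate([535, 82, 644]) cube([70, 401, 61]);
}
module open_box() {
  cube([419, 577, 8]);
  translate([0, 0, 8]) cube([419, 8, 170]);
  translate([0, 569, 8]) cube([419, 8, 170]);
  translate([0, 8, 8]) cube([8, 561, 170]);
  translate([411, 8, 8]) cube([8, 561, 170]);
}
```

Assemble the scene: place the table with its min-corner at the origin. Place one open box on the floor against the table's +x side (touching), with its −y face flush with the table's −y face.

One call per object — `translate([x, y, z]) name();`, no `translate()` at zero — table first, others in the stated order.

table();
translate([617, 0, 0]) open_box();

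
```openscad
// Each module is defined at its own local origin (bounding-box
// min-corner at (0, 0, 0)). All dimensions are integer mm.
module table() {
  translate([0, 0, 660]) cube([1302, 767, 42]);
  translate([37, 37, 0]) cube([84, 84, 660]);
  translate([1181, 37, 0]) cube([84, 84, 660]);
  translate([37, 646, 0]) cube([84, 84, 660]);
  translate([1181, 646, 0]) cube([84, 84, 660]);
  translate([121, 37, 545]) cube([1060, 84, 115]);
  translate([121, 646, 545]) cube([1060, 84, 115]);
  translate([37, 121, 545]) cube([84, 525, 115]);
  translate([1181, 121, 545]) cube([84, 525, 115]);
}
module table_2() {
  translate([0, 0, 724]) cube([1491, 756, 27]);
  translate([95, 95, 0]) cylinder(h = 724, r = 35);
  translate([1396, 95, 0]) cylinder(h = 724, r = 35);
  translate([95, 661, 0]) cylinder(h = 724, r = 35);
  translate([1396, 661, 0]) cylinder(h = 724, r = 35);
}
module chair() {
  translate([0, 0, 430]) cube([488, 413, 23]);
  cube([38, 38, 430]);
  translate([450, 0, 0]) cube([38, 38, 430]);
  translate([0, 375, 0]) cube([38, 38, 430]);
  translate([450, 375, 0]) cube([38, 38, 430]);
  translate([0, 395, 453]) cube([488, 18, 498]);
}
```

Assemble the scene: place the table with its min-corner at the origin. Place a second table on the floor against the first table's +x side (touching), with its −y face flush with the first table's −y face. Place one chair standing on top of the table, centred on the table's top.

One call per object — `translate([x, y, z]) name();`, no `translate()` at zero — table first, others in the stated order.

table();
translate([1302, 0, 0]) table_2();
translate([407, 177, 702]) chair();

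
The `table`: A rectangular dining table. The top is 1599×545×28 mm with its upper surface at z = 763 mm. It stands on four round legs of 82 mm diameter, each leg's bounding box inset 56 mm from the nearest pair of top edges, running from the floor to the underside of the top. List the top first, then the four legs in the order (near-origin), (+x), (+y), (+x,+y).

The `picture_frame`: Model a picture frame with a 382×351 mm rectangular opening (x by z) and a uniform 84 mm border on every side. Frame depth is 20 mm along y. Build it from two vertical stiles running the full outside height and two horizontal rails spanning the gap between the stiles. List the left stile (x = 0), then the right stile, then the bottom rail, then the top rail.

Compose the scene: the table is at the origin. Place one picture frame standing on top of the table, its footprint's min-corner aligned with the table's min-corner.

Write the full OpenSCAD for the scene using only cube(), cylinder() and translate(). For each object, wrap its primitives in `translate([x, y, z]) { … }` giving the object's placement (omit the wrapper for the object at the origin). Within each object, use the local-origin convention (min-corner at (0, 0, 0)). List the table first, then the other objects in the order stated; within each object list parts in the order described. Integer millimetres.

translate([0, 0, 735]) cube([1599, 545, 28]);
translate([97, 97, 0]) cylinder(h = 735, r = 41);
translate([1502, 97, 0]) cylinder(h = 735, r = 41);
translate([97, 448, 0]) cylinder(h = 735, r = 41);
translate([1502, 448, 0]) cylinder(h = 735, r = 41);
translate([0, 0, 763]) {
  cube([84, 20, 519]);
  translate([466, 0, 0]) cube([84, 20, 519]);
  translate([84, 0, 0]) cube([382, 20, 84]);
  translate([84, 0, 435]) cube([382, 20, 84]);
}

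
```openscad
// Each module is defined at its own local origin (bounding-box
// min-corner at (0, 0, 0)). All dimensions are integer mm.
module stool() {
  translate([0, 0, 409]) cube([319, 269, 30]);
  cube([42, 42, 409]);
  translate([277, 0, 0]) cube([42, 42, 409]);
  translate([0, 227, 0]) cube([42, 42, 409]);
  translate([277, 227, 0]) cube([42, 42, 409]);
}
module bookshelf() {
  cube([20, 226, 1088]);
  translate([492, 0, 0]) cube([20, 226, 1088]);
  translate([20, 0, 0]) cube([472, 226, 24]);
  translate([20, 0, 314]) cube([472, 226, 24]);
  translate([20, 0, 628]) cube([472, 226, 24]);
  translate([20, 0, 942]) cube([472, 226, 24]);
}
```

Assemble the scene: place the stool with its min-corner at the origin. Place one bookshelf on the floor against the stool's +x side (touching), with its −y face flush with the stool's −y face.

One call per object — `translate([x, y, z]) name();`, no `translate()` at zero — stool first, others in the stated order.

stool();
translate([319, 0, 0]) bookshelf();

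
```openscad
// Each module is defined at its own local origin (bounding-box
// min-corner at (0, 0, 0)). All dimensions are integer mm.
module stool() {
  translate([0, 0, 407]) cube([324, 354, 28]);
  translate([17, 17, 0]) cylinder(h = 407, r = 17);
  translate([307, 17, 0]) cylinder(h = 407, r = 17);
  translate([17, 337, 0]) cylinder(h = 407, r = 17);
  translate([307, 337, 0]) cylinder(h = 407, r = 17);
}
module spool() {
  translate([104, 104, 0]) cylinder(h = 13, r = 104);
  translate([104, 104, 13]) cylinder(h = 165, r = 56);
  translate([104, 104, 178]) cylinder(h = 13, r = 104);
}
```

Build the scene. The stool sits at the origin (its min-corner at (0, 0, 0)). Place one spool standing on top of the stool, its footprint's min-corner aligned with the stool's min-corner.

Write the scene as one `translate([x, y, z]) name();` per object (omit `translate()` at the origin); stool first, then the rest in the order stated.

stool();
translate([0, 0, 435]) spool();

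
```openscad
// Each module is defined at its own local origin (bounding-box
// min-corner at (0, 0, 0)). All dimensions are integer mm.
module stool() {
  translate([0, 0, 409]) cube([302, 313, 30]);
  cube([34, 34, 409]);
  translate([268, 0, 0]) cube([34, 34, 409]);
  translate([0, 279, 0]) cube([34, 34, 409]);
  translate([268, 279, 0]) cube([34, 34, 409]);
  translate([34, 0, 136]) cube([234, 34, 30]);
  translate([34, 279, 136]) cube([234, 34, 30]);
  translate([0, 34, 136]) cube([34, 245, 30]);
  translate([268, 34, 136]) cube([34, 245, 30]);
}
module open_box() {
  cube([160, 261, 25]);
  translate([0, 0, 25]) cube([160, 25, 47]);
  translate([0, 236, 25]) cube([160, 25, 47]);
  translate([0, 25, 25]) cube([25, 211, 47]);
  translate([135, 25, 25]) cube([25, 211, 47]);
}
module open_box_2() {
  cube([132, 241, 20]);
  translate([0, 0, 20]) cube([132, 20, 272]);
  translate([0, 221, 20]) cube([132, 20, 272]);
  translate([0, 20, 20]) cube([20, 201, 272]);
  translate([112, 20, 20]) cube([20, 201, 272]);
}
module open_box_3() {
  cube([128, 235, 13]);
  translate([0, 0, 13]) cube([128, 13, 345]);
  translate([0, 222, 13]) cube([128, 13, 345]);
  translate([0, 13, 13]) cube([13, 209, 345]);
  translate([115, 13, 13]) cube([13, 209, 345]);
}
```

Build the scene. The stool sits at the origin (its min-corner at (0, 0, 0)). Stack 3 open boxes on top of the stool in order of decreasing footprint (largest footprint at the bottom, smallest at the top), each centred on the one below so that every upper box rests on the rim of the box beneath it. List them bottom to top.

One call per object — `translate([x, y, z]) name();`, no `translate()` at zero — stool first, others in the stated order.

stool();
translate([71, 26, 439]) open_box();
translate([85, 36, 511]) open_box_2();
translate([87, 39, 803]) open_box_3();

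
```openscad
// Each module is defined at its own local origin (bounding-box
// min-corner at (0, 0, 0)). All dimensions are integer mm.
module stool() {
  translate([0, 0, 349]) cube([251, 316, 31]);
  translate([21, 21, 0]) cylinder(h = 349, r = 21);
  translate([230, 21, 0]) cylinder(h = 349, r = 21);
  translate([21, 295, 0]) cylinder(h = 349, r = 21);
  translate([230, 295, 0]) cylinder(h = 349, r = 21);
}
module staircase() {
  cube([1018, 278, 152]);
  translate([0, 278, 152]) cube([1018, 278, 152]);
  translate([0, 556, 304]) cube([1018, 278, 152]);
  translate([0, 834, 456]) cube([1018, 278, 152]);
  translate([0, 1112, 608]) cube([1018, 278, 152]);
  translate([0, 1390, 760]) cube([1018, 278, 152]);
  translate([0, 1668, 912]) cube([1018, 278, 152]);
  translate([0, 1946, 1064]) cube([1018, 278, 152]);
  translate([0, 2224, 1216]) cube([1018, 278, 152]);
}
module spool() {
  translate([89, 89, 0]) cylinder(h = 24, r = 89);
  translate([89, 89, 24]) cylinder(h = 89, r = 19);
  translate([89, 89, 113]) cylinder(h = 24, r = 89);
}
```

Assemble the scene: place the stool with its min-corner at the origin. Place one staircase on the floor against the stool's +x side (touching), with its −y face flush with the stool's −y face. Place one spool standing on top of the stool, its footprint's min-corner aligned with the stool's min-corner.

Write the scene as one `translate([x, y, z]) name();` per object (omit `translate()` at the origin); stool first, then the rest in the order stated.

stool();
translate([251, 0, 0]) staircase();
translate([0, 0, 380]) spool();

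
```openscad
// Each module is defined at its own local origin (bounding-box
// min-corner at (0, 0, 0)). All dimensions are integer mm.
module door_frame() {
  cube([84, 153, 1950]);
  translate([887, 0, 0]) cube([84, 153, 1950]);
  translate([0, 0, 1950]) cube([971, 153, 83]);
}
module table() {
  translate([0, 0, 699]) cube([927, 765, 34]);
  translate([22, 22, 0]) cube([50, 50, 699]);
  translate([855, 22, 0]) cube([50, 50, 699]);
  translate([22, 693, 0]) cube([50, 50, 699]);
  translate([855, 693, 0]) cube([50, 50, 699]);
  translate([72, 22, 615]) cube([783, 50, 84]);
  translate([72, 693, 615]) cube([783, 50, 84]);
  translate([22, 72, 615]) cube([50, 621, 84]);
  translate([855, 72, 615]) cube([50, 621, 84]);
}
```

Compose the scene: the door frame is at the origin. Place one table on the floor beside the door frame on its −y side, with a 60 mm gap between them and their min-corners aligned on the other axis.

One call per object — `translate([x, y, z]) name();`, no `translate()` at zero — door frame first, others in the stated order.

door_frame();
translate([0, -825, 0]) table();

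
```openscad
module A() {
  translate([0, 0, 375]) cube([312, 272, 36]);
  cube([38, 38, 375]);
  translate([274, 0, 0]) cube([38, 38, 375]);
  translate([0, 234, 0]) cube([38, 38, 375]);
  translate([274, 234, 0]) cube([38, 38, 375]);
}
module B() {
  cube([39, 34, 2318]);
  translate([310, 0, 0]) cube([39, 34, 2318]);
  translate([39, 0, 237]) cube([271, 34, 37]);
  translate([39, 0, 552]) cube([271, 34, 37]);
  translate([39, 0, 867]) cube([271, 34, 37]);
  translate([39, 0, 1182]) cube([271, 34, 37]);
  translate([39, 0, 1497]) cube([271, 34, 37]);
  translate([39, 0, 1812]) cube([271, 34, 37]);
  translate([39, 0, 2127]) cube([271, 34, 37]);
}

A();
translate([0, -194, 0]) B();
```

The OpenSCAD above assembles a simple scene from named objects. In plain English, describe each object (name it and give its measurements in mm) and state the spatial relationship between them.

A is a simple wooden stool: a rectangular seat 312 mm (x) by 272 mm (y), 36 mm thick, top face at z = 411 mm, on four square legs, each 38×38 mm in cross-section. The legs rest on z = 0, each flush with a corner of the seat.

B is a straight ladder. Two 39×34 mm vertical rails, 2318 mm tall, stand 349 mm apart (outside-to-outside) with their front faces coplanar on the −y side. 7 rungs, each 34 mm deep and 37 mm tall, span between the inner faces of the rails, front faces flush with the rails. The lowest rung's underside is at z = 237 mm and rungs are spaced 315 mm apart (underside to underside).

The ladder is on the floor beside the stool on its −y side.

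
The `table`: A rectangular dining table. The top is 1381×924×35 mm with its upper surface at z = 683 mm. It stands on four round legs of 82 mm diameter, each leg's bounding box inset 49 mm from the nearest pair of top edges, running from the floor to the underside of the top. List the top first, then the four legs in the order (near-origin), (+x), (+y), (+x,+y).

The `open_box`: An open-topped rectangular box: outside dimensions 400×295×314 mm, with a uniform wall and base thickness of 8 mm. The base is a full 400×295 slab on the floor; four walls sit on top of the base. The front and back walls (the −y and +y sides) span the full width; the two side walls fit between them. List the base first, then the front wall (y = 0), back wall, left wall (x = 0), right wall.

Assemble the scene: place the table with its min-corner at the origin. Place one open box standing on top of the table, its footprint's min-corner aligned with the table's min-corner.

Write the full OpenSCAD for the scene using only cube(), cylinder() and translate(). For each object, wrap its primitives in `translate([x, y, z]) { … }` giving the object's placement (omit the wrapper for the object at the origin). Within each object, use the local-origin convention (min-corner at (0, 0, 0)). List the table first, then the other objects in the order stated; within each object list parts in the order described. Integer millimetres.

translate([0, 0, 648]) cube([1381, 924, 35]);
translate([90, 90, 0]) cylinder(h = 648, r = 41);
translate([1291, 90, 0]) cylinder(h = 648, r = 41);
translate([90, 834, 0]) cylinder(h = 648, r = 41);
translate([1291, 834, 0]) cylinder(h = 648, r = 41);
translate([0, 0, 683]) {
  cube([400, 295, 8]);
  translate([0, 0, 8]) cube([400, 8, 306]);
  translate([0, 287, 8]) cube([400, 8, 306]);
  translate([0, 8, 8]) cube([8, 279, 306]);
  translate([392, 8, 8]) cube([8, 279, 306]);
}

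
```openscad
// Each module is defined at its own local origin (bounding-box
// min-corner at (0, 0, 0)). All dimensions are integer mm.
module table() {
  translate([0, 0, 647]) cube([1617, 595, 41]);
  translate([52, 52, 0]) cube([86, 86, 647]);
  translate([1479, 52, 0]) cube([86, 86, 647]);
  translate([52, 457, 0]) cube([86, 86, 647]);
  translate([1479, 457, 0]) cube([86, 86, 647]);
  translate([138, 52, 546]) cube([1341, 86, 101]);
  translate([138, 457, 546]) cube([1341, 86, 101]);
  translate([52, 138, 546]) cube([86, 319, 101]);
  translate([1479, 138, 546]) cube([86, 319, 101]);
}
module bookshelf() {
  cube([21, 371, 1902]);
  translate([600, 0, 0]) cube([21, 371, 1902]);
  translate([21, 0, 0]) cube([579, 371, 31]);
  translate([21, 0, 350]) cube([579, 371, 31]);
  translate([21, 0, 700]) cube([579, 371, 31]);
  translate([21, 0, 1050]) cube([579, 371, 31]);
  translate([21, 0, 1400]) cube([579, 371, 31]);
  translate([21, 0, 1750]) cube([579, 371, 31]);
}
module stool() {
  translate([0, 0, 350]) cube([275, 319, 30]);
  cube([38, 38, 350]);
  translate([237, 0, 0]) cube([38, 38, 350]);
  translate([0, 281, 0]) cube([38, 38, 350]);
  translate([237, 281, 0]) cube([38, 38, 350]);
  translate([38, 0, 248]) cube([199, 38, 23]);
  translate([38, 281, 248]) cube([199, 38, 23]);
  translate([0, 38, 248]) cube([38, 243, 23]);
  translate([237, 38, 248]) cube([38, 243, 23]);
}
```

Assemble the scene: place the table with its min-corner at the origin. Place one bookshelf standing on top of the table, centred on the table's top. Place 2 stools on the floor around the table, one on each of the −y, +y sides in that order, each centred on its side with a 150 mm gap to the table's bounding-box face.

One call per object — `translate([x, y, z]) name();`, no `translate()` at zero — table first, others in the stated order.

table();
translate([498, 112, 688]) bookshelf();
translate([671, -469, 0]) stool();
translate([671, 745, 0]) stool();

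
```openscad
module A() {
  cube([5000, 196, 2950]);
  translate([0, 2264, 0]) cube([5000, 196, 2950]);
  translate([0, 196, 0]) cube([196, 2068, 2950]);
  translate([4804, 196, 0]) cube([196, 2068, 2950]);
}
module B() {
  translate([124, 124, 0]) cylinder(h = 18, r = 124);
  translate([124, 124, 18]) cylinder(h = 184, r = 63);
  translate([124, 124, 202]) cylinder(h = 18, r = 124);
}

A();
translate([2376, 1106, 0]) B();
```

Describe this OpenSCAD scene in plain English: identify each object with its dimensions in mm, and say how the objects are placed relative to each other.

A is a box-shaped house frame (walls only): outside footprint 5000×2460 mm, wall height 2950 mm, wall thickness 196 mm. The two y-facing walls run the full x-width; the two x-facing walls fit between the inner faces of the y-facing walls.

B is a spool: two coaxial disc flanges of radius 124 mm and thickness 18 mm, joined by a core cylinder of radius 63 mm and height 184 mm. The lower flange rests on z = 0 and the three cylinders share a vertical axis.

The spool sits inside the house frame, centred.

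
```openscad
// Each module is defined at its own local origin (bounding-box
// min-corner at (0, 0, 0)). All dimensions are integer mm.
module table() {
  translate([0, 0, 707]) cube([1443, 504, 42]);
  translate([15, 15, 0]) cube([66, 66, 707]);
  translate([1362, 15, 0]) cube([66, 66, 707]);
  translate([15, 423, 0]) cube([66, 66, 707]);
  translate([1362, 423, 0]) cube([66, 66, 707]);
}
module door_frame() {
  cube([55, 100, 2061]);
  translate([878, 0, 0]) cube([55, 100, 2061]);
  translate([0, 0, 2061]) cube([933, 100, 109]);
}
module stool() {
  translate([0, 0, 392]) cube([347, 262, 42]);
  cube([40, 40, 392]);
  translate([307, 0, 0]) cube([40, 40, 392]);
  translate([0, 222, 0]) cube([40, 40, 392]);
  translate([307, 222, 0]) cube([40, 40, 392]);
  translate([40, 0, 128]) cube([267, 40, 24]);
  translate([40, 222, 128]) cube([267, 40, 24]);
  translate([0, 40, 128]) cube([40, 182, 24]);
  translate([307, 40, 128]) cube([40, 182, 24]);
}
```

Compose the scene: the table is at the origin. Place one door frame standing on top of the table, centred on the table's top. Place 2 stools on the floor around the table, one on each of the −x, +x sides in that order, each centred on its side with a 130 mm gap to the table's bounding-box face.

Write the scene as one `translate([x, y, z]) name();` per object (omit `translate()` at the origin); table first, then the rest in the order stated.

table();
translate([255, 202, 749]) door_frame();
translate([-477, 121, 0]) stool();
translate([1573, 121, 0]) stool();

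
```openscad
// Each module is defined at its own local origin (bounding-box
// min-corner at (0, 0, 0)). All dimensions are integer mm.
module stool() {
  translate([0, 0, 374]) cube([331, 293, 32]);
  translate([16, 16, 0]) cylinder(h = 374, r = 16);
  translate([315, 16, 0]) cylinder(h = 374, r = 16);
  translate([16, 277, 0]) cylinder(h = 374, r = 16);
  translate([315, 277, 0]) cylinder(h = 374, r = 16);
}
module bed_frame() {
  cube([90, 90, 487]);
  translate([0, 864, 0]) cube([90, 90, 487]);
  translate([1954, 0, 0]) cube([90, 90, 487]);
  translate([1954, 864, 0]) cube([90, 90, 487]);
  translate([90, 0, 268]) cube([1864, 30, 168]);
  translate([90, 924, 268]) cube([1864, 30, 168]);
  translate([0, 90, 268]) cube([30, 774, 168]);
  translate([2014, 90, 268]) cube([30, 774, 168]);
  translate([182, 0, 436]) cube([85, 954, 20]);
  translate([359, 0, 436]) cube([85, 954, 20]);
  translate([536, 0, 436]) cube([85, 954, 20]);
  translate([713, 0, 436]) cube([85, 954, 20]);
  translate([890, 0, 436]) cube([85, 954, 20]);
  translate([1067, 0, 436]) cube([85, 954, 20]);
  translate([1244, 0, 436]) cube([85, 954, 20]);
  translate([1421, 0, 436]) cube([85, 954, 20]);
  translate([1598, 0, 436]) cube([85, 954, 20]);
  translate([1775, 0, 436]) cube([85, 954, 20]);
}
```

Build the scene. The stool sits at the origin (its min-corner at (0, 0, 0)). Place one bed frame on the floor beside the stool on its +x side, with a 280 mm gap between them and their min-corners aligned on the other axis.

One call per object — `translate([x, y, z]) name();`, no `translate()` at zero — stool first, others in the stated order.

stool();
translate([611, 0, 0]) bed_frame();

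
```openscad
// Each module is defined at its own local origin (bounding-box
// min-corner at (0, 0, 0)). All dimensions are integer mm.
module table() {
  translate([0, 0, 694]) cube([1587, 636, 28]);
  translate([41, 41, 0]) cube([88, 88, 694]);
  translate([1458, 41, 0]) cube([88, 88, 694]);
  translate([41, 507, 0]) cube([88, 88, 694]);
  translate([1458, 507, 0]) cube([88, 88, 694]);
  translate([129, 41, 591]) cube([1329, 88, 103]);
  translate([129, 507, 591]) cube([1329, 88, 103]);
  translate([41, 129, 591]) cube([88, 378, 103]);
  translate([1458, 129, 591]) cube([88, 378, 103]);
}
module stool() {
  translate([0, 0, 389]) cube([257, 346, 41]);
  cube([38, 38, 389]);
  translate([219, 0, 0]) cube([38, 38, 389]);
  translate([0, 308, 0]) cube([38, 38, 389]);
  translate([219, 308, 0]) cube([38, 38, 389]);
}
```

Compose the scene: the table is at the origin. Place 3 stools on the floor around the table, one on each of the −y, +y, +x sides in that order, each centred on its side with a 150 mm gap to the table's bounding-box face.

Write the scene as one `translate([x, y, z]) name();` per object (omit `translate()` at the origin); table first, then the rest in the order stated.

table();
translate([665, -496, 0]) stool();
translate([665, 786, 0]) stool();
translate([1737, 145, 0]) stool();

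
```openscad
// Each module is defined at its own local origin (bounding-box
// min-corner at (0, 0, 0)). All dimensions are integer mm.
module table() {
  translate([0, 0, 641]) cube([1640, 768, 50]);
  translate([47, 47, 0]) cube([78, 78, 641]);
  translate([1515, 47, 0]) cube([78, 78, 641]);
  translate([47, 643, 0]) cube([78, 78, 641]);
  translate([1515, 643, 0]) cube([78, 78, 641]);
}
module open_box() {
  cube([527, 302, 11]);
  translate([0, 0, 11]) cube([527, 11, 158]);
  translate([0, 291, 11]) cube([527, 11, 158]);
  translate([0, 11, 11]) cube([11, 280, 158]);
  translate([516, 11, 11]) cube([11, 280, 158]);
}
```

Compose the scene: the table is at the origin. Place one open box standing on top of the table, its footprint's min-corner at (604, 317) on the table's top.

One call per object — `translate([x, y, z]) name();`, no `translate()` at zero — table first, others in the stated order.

table();
translate([604, 317, 691]) open_box();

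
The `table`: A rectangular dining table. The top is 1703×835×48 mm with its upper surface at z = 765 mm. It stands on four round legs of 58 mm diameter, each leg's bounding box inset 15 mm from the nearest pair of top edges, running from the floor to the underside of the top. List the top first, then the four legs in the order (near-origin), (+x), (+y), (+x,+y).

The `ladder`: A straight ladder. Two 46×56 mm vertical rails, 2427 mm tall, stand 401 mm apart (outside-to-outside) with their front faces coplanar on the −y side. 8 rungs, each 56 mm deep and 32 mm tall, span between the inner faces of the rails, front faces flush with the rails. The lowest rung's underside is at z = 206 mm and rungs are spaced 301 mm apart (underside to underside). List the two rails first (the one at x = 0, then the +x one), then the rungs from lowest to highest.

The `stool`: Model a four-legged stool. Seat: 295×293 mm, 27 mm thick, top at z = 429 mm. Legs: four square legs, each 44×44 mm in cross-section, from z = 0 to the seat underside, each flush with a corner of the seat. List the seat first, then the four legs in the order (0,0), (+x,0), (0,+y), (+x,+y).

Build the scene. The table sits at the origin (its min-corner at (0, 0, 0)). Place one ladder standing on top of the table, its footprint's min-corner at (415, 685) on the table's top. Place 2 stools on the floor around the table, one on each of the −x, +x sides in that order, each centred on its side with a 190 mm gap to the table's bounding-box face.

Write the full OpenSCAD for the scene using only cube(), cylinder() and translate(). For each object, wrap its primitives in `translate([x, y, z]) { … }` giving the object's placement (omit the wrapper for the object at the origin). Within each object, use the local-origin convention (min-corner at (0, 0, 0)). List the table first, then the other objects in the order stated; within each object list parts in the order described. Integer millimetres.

translate([0, 0, 717]) cube([1703, 835, 48]);
translate([44, 44, 0]) cylinder(h = 717, r = 29);
translate([1659, 44, 0]) cylinder(h = 717, r = 29);
translate([44, 791, 0]) cylinder(h = 717, r = 29);
translate([1659, 791, 0]) cylinder(h = 717, r = 29);
translate([415, 685, 765]) {
  cube([46, 56, 2427]);
  translate([355, 0, 0]) cube([46, 56, 2427]);
  translate([46, 0, 206]) cube([309, 56, 32]);
  translate([46, 0, 507]) cube([309, 56, 32]);
  translate([46, 0, 808]) cube([309, 56, 32]);
  translate([46, 0, 1109]) cube([309, 56, 32]);
  translate([46, 0, 1410]) cube([309, 56, 32]);
  translate([46, 0, 1711]) cube([309, 56, 32]);
  translate([46, 0, 2012]) cube([309, 56, 32]);
  translate([46, 0, 2313]) cube([309, 56, 32]);
}
translate([-485, 271, 0]) {
  translate([0, 0, 402]) cube([295, 293, 27]);
  cube([44, 44, 402]);
  translate([251, 0, 0]) cube([44, 44, 402]);
  translate([0, 249, 0]) cube([44, 44, 402]);
  translate([251, 249, 0]) cube([44, 44, 402]);
}
translate([1893, 271, 0]) {
  translate([0, 0, 402]) cube([295, 293, 27]);
  cube([44, 44, 402]);
  translate([251, 0, 0]) cube([44, 44, 402]);
  translate([0, 249, 0]) cube([44, 44, 402]);
  translate([251, 249, 0]) cube([44, 44, 402]);
}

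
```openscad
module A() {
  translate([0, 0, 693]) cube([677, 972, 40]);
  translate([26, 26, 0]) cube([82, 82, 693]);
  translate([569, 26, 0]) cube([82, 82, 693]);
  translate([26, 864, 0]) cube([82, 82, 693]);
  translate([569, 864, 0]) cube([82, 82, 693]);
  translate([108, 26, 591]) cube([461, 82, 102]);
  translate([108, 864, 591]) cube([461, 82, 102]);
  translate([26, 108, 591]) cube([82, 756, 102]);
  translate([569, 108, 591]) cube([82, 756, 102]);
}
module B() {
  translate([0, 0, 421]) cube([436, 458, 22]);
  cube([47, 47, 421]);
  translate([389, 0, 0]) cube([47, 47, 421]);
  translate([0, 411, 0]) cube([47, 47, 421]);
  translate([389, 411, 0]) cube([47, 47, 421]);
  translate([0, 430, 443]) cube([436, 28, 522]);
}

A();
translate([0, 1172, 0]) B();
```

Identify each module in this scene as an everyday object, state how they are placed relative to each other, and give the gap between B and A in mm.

The chair's nearest face is 200 mm from the table's +y face.

A is a table. B is a chair. The chair is on the floor beside the table on its +y side. The gap between the chair and the table is 200 mm.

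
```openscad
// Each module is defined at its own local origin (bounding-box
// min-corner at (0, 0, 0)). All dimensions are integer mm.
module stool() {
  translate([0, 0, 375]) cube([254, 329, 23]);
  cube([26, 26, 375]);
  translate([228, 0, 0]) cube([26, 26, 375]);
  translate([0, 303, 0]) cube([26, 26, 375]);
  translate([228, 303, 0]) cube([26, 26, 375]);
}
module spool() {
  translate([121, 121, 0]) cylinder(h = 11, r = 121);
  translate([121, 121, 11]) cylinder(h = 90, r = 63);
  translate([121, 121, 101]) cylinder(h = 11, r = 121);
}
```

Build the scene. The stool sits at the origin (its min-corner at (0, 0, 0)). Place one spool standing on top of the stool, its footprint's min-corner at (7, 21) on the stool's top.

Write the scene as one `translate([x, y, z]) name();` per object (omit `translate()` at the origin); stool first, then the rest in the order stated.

stool();
translate([7, 21, 398]) spool();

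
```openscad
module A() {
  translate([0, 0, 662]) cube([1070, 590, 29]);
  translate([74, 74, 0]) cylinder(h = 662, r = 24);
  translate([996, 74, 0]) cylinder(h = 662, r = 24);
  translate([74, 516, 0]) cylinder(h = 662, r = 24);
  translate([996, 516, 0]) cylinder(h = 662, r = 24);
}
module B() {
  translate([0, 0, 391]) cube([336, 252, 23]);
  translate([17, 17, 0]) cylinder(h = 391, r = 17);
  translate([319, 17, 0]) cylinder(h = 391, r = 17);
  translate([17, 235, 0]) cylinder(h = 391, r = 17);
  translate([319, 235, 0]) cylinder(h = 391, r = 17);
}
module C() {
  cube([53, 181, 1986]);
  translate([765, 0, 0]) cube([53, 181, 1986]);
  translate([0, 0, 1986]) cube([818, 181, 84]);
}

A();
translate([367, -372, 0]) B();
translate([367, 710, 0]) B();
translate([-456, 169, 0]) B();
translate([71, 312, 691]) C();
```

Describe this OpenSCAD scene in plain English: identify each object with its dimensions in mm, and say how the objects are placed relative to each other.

A is a table: top 1070 mm (x) × 590 mm (y), 29 mm thick, upper face at z = 691 mm, on four round legs of 48 mm diameter, each leg's bounding box inset 50 mm from the nearest pair of top edges, running from z = 0 to the bottom of the top.

B is a four-legged stool. The seat is 336×252 mm, 23 mm thick, top at z = 414 mm. It stands on four round legs, each 34 mm in diameter, from z = 0 to the seat underside, each leg's axis is inset half a diameter from the nearest pair of seat edges (so the leg's bounding box is flush with the corner).

C is a door frame. The clear opening is 712 mm wide and 1986 mm high. Two 53 mm wide jambs, 181 mm deep, stand either side of the opening from the floor to the top of the opening. A 84 mm thick head sits across the top of both jambs, spanning the full outside width of the frame.

Three stools sit around the table at the −y, +y, −x sides. The door frame is on top of the table.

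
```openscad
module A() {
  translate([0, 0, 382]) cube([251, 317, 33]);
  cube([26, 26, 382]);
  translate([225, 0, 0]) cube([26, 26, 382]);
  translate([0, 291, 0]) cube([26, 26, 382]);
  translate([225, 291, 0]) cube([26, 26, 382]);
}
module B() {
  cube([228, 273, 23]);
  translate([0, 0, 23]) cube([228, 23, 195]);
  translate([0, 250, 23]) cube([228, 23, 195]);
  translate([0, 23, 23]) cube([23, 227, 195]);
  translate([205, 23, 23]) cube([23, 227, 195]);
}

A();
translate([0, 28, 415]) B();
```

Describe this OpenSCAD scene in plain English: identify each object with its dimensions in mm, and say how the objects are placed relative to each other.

A is a four-legged stool. The seat is a 251×317×33 mm slab whose top surface is at z = 415 mm; four square legs, each 26×26 mm in cross-section, run from the floor (z = 0) to the underside of the seat, each flush with a corner of the seat.

B is an open-topped rectangular box: outside dimensions 228×273×218 mm, with a uniform wall and base thickness of 23 mm. The base is a full 228×273 slab on the floor; four walls sit on top of the base. The front and back walls (the −y and +y sides) span the full width; the two side walls fit between them.

The open box is on top of the stool.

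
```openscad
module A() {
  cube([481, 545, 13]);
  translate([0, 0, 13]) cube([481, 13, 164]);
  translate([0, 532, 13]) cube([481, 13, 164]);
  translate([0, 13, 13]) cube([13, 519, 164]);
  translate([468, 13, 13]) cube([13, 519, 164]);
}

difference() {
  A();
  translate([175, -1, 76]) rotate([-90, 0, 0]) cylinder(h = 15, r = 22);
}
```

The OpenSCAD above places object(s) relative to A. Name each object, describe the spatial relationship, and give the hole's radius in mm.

The subtracted cylinder has r = 22 mm.

A is an open box. The open box has a circular hole through its front wall. The hole's radius is 22 mm.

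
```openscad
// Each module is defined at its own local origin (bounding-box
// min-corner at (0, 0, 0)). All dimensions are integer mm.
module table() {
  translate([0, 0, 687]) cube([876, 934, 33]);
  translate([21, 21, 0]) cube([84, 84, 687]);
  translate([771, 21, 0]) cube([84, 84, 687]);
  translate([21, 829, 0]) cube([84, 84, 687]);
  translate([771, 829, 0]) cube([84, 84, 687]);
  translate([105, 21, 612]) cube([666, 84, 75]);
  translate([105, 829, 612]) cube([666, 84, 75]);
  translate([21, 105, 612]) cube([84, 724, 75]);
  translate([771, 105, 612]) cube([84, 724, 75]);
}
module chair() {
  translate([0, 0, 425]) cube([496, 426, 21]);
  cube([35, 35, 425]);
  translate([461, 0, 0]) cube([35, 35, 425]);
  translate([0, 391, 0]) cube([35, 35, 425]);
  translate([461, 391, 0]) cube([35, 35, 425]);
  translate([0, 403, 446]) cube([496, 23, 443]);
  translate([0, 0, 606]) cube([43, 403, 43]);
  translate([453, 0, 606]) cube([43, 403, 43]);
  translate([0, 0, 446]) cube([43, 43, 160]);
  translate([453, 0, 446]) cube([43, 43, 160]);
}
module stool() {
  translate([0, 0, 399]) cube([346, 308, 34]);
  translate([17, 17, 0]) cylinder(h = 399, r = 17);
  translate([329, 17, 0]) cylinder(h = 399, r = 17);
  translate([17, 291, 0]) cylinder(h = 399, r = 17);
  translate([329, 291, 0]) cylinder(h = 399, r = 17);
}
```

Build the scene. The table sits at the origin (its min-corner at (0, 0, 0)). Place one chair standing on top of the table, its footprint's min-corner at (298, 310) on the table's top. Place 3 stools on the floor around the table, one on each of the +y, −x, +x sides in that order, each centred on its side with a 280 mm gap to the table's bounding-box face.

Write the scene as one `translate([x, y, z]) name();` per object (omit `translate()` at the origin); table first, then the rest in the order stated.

table();
translate([298, 310, 720]) chair();
translate([265, 1214, 0]) stool();
translate([-626, 313, 0]) stool();
translate([1156, 313, 0]) stool();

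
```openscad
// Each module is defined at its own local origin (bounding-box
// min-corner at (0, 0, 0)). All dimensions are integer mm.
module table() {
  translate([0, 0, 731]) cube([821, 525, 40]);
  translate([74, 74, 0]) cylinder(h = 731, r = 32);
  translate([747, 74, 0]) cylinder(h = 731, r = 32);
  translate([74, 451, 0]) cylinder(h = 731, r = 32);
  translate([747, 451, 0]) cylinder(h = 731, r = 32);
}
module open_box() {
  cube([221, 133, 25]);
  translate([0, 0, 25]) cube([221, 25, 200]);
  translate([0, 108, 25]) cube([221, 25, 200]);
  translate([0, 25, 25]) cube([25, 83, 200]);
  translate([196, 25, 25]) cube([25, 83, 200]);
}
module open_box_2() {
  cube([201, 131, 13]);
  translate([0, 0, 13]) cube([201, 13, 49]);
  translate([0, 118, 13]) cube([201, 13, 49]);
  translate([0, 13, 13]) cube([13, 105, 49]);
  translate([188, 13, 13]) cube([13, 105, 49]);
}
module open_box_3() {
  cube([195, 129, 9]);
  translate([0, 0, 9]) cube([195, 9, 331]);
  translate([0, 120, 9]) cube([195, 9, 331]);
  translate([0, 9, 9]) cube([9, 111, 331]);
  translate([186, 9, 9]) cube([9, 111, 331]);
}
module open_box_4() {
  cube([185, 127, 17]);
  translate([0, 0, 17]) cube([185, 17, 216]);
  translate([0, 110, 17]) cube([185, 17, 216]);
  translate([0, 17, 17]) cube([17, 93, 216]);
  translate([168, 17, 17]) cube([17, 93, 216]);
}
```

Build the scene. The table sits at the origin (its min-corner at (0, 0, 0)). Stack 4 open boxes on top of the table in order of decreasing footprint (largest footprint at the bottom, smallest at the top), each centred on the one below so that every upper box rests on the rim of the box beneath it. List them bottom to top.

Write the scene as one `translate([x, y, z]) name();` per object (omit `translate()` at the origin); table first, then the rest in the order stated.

table();
translate([300, 196, 771]) open_box();
translate([310, 197, 996]) open_box_2();
translate([313, 198, 1058]) open_box_3();
translate([318, 199, 1398]) open_box_4();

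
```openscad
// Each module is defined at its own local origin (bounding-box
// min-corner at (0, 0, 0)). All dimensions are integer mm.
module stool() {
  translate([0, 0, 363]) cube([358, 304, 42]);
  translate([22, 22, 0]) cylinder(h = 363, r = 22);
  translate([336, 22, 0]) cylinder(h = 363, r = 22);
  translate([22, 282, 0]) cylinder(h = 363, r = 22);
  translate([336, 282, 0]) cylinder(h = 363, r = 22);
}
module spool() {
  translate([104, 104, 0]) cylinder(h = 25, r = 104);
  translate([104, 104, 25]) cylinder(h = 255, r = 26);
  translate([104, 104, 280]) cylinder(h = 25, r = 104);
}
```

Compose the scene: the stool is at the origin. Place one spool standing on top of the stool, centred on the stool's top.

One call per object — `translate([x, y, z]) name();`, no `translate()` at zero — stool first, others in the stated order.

stool();
translate([75, 48, 405]) spool();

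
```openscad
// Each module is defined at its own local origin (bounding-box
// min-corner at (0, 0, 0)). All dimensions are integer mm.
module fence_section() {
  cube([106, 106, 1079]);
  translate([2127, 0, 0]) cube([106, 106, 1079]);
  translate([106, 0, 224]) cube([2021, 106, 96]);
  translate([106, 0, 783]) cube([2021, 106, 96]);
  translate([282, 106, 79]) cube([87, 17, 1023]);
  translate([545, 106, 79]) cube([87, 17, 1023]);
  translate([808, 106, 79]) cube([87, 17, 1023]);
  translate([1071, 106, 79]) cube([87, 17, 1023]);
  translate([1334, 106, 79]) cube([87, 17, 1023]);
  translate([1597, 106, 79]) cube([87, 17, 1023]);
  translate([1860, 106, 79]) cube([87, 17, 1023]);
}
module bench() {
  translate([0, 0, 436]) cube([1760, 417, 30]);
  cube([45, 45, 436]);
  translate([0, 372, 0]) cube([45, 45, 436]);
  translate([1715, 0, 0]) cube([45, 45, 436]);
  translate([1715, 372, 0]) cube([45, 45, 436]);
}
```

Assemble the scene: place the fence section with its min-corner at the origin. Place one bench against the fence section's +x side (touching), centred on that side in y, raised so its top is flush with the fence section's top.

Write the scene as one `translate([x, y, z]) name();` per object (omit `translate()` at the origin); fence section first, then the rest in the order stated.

fence_section();
translate([2233, -147, 636]) bench();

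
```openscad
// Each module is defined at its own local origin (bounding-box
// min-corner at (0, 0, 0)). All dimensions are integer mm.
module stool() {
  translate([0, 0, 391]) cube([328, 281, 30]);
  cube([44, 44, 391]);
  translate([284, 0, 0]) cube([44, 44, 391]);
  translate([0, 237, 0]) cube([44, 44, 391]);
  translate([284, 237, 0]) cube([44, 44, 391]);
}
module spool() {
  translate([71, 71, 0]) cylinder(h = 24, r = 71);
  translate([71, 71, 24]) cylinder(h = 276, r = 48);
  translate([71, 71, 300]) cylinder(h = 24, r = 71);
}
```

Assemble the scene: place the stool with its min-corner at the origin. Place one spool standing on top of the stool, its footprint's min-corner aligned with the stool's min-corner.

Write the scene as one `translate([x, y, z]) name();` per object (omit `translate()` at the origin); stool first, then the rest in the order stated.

stool();
translate([0, 0, 421]) spool();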